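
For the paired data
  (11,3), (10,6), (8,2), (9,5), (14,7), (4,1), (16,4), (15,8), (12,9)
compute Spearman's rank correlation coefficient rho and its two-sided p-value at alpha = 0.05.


Step 1: Rank x and y separately (midranks; no ties here).
rank(x): 11->5, 10->4, 8->2, 9->3, 14->7, 4->1, 16->9, 15->8, 12->6
rank(y): 3->3, 6->6, 2->2, 5->5, 7->7, 1->1, 4->4, 8->8, 9->9
Step 2: d_i = R_x(i) - R_y(i); compute d_i^2.
  (5-3)^2=4, (4-6)^2=4, (2-2)^2=0, (3-5)^2=4, (7-7)^2=0, (1-1)^2=0, (9-4)^2=25, (8-8)^2=0, (6-9)^2=9
sum(d^2) = 46.
Step 3: rho = 1 - 6*46 / (9*(9^2 - 1)) = 1 - 276/720 = 0.616667.
Step 4: Under H0, t = rho * sqrt((n-2)/(1-rho^2)) = 2.0725 ~ t(7).
Step 5: Two-sided p-value from the t-distribution with 7 df = 0.076929.
Step 6: alpha = 0.05. fail to reject H0.

rho = 0.6167, p = 0.076929, fail to reject H0 at alpha = 0.05.


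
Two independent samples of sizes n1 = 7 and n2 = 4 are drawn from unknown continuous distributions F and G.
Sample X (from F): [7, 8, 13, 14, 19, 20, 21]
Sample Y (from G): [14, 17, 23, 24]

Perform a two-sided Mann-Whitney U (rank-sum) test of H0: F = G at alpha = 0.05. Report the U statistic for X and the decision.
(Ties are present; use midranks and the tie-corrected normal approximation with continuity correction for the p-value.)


Step 1: Combine and sort all 11 observations; assign midranks.
sorted (value, group): (7,X), (8,X), (13,X), (14,X), (14,Y), (17,Y), (19,X), (20,X), (21,X), (23,Y), (24,Y)
ranks: 7->1, 8->2, 13->3, 14->4.5, 14->4.5, 17->6, 19->7, 20->8, 21->9, 23->10, 24->11
Step 2: Rank sum for X: R1 = 1 + 2 + 3 + 4.5 + 7 + 8 + 9 = 34.5.
Step 3: U_X = R1 - n1(n1+1)/2 = 34.5 - 7*8/2 = 34.5 - 28 = 6.5.
       U_Y = n1*n2 - U_X = 28 - 6.5 = 21.5.
Step 4: Ties are present, so use the tie-corrected normal approximation (with continuity correction) for the p-value.
Step 5: p-value = 0.184875; compare to alpha = 0.05. fail to reject H0.

U_X = 6.5, p = 0.184875, fail to reject H0 at alpha = 0.05.


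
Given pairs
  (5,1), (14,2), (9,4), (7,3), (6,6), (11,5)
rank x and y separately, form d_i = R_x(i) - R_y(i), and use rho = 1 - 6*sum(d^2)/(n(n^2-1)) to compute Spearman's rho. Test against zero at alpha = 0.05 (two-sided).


Step 1: Rank x and y separately (midranks; no ties here).
rank(x): 5->1, 14->6, 9->4, 7->3, 6->2, 11->5
rank(y): 1->1, 2->2, 4->4, 3->3, 6->6, 5->5
Step 2: d_i = R_x(i) - R_y(i); compute d_i^2.
  (1-1)^2=0, (6-2)^2=16, (4-4)^2=0, (3-3)^2=0, (2-6)^2=16, (5-5)^2=0
sum(d^2) = 32.
Step 3: rho = 1 - 6*32 / (6*(6^2 - 1)) = 1 - 192/210 = 0.085714.
Step 4: Under H0, t = rho * sqrt((n-2)/(1-rho^2)) = 0.1721 ~ t(4).
Step 5: Two-sided p-value from the t-distribution with 4 df = 0.871743.
Step 6: alpha = 0.05. fail to reject H0.

rho = 0.0857, p = 0.871743, fail to reject H0 at alpha = 0.05.


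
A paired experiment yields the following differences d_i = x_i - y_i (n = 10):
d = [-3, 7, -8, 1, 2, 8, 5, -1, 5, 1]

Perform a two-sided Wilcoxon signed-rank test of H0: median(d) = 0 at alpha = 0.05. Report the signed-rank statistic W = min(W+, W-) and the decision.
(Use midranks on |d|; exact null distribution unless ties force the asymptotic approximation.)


Step 1: Drop any zero differences (none here) and take |d_i|.
|d| = [3, 7, 8, 1, 2, 8, 5, 1, 5, 1]
Step 2: Midrank |d_i| (ties get averaged ranks).
ranks: |3|->5, |7|->8, |8|->9.5, |1|->2, |2|->4, |8|->9.5, |5|->6.5, |1|->2, |5|->6.5, |1|->2
Step 3: Attach original signs; sum ranks with positive sign and with negative sign.
W+ = 8 + 2 + 4 + 9.5 + 6.5 + 6.5 + 2 = 38.5
W- = 5 + 9.5 + 2 = 16.5
(Check: W+ + W- = 55 should equal n(n+1)/2 = 55.)
Step 4: Test statistic W = min(W+, W-) = 16.5.
Step 5: Ties in |d|, so use the tie-corrected normal approximation.
        E[W] = n(n+1)/4 = 10*11/4 = 27.5.
        Tie groups: |d|=1 (t=3), |d|=5 (t=2), |d|=8 (t=2); sum(t^3 - t) = 36.
        Var[W] = n(n+1)(2n+1)/24 - sum(t^3-t)/48 = 2310/24 - 36/48 = 95.5.
        z = (W - E[W]) / sqrt(Var[W]) = (16.5 - 27.5) / 9.7724 = -1.1256.
        Two-sided p = 2*Phi(z) = 0.260327.
Step 6: alpha = 0.05. fail to reject H0.

W+ = 38.5, W- = 16.5, W = min = 16.5, p = 0.260327, fail to reject H0.


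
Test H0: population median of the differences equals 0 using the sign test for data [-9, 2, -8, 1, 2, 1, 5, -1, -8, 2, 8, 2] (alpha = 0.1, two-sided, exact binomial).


Step 1: Discard zero differences. Original n = 12; n_eff = number of nonzero differences = 12.
Nonzero differences (with sign): -9, +2, -8, +1, +2, +1, +5, -1, -8, +2, +8, +2
Step 2: Count signs: positive = 8, negative = 4.
Step 3: Under H0: P(positive) = 0.5, so the number of positives S ~ Bin(12, 0.5).
Step 4: Two-sided exact p-value = sum of Bin(12,0.5) probabilities at or below the observed probability = 0.387695.
Step 5: alpha = 0.1. fail to reject H0.

n_eff = 12, pos = 8, neg = 4, p = 0.387695, fail to reject H0.


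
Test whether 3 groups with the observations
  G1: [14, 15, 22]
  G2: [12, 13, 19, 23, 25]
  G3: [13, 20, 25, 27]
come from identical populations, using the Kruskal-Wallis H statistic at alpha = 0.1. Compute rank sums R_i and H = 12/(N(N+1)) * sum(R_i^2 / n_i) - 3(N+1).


Step 1: Combine all N = 12 observations and assign midranks.
sorted (value, group, rank): (12,G2,1), (13,G2,2.5), (13,G3,2.5), (14,G1,4), (15,G1,5), (19,G2,6), (20,G3,7), (22,G1,8), (23,G2,9), (25,G2,10.5), (25,G3,10.5), (27,G3,12)
Step 2: Sum ranks within each group.
R_1 = 17 (n_1 = 3)
R_2 = 29 (n_2 = 5)
R_3 = 32 (n_3 = 4)
Step 3: H = 12/(N(N+1)) * sum(R_i^2/n_i) - 3(N+1)
     = 12/(12*13) * (17^2/3 + 29^2/5 + 32^2/4) - 3*13
     = 0.076923 * 520.533 - 39
     = 1.041026.
Step 4: Ties present; correction factor C = 1 - 12/(12^3 - 12) = 0.993007. Corrected H = 1.041026 / 0.993007 = 1.048357.
Step 5: Under H0, H ~ chi^2(2); p-value = 0.592042.
Step 6: alpha = 0.1. fail to reject H0.

H = 1.0484, df = 2, p = 0.592042, fail to reject H0.


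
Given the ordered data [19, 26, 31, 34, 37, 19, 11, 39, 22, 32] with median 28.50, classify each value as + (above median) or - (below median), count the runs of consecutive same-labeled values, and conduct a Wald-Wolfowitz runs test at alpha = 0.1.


Step 1: Compute median = 28.50; label A = above, B = below.
Labels in order: BBAAABBABA  (n_A = 5, n_B = 5)
Step 2: Count runs R = 6.
Step 3: Under H0 (random ordering), E[R] = 2*n_A*n_B/(n_A+n_B) + 1 = 2*5*5/10 + 1 = 6.0000.
        Var[R] = 2*n_A*n_B*(2*n_A*n_B - n_A - n_B) / ((n_A+n_B)^2 * (n_A+n_B-1)) = 2000/900 = 2.2222.
        SD[R] = 1.4907.
Step 4: R = E[R], so z = 0 with no continuity correction.
Step 5: Two-sided p-value via normal approximation = 2*(1 - Phi(|z|)) = 1.000000.
Step 6: alpha = 0.1. fail to reject H0.

R = 6, z = 0.0000, p = 1.000000, fail to reject H0.


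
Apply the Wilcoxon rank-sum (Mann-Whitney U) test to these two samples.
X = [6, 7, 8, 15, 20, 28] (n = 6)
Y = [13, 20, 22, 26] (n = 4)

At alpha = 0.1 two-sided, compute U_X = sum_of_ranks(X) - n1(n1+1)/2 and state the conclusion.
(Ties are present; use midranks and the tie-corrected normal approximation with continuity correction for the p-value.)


Step 1: Combine and sort all 10 observations; assign midranks.
sorted (value, group): (6,X), (7,X), (8,X), (13,Y), (15,X), (20,X), (20,Y), (22,Y), (26,Y), (28,X)
ranks: 6->1, 7->2, 8->3, 13->4, 15->5, 20->6.5, 20->6.5, 22->8, 26->9, 28->10
Step 2: Rank sum for X: R1 = 1 + 2 + 3 + 5 + 6.5 + 10 = 27.5.
Step 3: U_X = R1 - n1(n1+1)/2 = 27.5 - 6*7/2 = 27.5 - 21 = 6.5.
       U_Y = n1*n2 - U_X = 24 - 6.5 = 17.5.
Step 4: Ties are present, so use the tie-corrected normal approximation (with continuity correction) for the p-value.
Step 5: p-value = 0.284958; compare to alpha = 0.1. fail to reject H0.

U_X = 6.5, p = 0.284958, fail to reject H0 at alpha = 0.1.


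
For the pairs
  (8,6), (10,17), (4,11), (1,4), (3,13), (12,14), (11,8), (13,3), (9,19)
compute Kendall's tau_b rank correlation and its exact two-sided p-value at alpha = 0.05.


Step 1: Enumerate the 36 unordered pairs (i,j) with i<j and classify each by sign(x_j-x_i) * sign(y_j-y_i).
  (1,2):dx=+2,dy=+11->C; (1,3):dx=-4,dy=+5->D; (1,4):dx=-7,dy=-2->C; (1,5):dx=-5,dy=+7->D
  (1,6):dx=+4,dy=+8->C; (1,7):dx=+3,dy=+2->C; (1,8):dx=+5,dy=-3->D; (1,9):dx=+1,dy=+13->C
  (2,3):dx=-6,dy=-6->C; (2,4):dx=-9,dy=-13->C; (2,5):dx=-7,dy=-4->C; (2,6):dx=+2,dy=-3->D
  (2,7):dx=+1,dy=-9->D; (2,8):dx=+3,dy=-14->D; (2,9):dx=-1,dy=+2->D; (3,4):dx=-3,dy=-7->C
  (3,5):dx=-1,dy=+2->D; (3,6):dx=+8,dy=+3->C; (3,7):dx=+7,dy=-3->D; (3,8):dx=+9,dy=-8->D
  (3,9):dx=+5,dy=+8->C; (4,5):dx=+2,dy=+9->C; (4,6):dx=+11,dy=+10->C; (4,7):dx=+10,dy=+4->C
  (4,8):dx=+12,dy=-1->D; (4,9):dx=+8,dy=+15->C; (5,6):dx=+9,dy=+1->C; (5,7):dx=+8,dy=-5->D
  (5,8):dx=+10,dy=-10->D; (5,9):dx=+6,dy=+6->C; (6,7):dx=-1,dy=-6->C; (6,8):dx=+1,dy=-11->D
  (6,9):dx=-3,dy=+5->D; (7,8):dx=+2,dy=-5->D; (7,9):dx=-2,dy=+11->D; (8,9):dx=-4,dy=+16->D
Step 2: C = 18, D = 18, total pairs = 36.
Step 3: tau = (C - D)/(n(n-1)/2) = (18 - 18)/36 = 0.000000.
Step 4: Exact two-sided p-value (enumerate n! = 362880 permutations of y under H0): p = 1.000000.
Step 5: alpha = 0.05. fail to reject H0.

tau_b = 0.0000 (C=18, D=18), p = 1.000000, fail to reject H0.


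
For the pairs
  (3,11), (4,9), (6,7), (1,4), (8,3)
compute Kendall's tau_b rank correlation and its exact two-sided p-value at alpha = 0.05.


Step 1: Enumerate the 10 unordered pairs (i,j) with i<j and classify each by sign(x_j-x_i) * sign(y_j-y_i).
  (1,2):dx=+1,dy=-2->D; (1,3):dx=+3,dy=-4->D; (1,4):dx=-2,dy=-7->C; (1,5):dx=+5,dy=-8->D
  (2,3):dx=+2,dy=-2->D; (2,4):dx=-3,dy=-5->C; (2,5):dx=+4,dy=-6->D; (3,4):dx=-5,dy=-3->C
  (3,5):dx=+2,dy=-4->D; (4,5):dx=+7,dy=-1->D
Step 2: C = 3, D = 7, total pairs = 10.
Step 3: tau = (C - D)/(n(n-1)/2) = (3 - 7)/10 = -0.400000.
Step 4: Exact two-sided p-value (enumerate n! = 120 permutations of y under H0): p = 0.483333.
Step 5: alpha = 0.05. fail to reject H0.

tau_b = -0.4000 (C=3, D=7), p = 0.483333, fail to reject H0.


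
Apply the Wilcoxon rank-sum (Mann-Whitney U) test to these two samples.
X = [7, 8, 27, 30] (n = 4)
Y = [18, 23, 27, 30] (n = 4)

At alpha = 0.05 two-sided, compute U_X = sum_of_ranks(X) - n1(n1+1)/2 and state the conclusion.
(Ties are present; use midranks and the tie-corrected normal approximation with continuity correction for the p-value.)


Step 1: Combine and sort all 8 observations; assign midranks.
sorted (value, group): (7,X), (8,X), (18,Y), (23,Y), (27,X), (27,Y), (30,X), (30,Y)
ranks: 7->1, 8->2, 18->3, 23->4, 27->5.5, 27->5.5, 30->7.5, 30->7.5
Step 2: Rank sum for X: R1 = 1 + 2 + 5.5 + 7.5 = 16.
Step 3: U_X = R1 - n1(n1+1)/2 = 16 - 4*5/2 = 16 - 10 = 6.
       U_Y = n1*n2 - U_X = 16 - 6 = 10.
Step 4: Ties are present, so use the tie-corrected normal approximation (with continuity correction) for the p-value.
Step 5: p-value = 0.661197; compare to alpha = 0.05. fail to reject H0.

U_X = 6, p = 0.661197, fail to reject H0 at alpha = 0.05.


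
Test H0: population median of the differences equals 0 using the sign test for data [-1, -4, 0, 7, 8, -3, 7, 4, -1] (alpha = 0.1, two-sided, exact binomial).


Step 1: Discard zero differences. Original n = 9; n_eff = number of nonzero differences = 8.
Nonzero differences (with sign): -1, -4, +7, +8, -3, +7, +4, -1
Step 2: Count signs: positive = 4, negative = 4.
Step 3: Under H0: P(positive) = 0.5, so the number of positives S ~ Bin(8, 0.5).
Step 4: Two-sided exact p-value = sum of Bin(8,0.5) probabilities at or below the observed probability = 1.000000.
Step 5: alpha = 0.1. fail to reject H0.

n_eff = 8, pos = 4, neg = 4, p = 1.000000, fail to reject H0.


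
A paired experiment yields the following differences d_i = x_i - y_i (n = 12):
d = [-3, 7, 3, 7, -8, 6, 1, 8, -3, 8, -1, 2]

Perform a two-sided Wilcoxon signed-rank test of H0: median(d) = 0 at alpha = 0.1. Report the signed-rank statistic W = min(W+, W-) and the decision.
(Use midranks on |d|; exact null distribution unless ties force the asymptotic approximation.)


Step 1: Drop any zero differences (none here) and take |d_i|.
|d| = [3, 7, 3, 7, 8, 6, 1, 8, 3, 8, 1, 2]
Step 2: Midrank |d_i| (ties get averaged ranks).
ranks: |3|->5, |7|->8.5, |3|->5, |7|->8.5, |8|->11, |6|->7, |1|->1.5, |8|->11, |3|->5, |8|->11, |1|->1.5, |2|->3
Step 3: Attach original signs; sum ranks with positive sign and with negative sign.
W+ = 8.5 + 5 + 8.5 + 7 + 1.5 + 11 + 11 + 3 = 55.5
W- = 5 + 11 + 5 + 1.5 = 22.5
(Check: W+ + W- = 78 should equal n(n+1)/2 = 78.)
Step 4: Test statistic W = min(W+, W-) = 22.5.
Step 5: Ties in |d|, so use the tie-corrected normal approximation.
        E[W] = n(n+1)/4 = 12*13/4 = 39.
        Tie groups: |d|=1 (t=2), |d|=3 (t=3), |d|=7 (t=2), |d|=8 (t=3); sum(t^3 - t) = 60.
        Var[W] = n(n+1)(2n+1)/24 - sum(t^3-t)/48 = 3900/24 - 60/48 = 161.25.
        z = (W - E[W]) / sqrt(Var[W]) = (22.5 - 39) / 12.6984 = -1.2994.
        Two-sided p = 2*Phi(z) = 0.193816.
Step 6: alpha = 0.1. fail to reject H0.

W+ = 55.5, W- = 22.5, W = min = 22.5, p = 0.193816, fail to reject H0.


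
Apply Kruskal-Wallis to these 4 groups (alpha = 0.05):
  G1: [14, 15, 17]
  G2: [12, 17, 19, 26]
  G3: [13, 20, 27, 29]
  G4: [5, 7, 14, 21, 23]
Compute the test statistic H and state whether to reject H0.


Step 1: Combine all N = 16 observations and assign midranks.
sorted (value, group, rank): (5,G4,1), (7,G4,2), (12,G2,3), (13,G3,4), (14,G1,5.5), (14,G4,5.5), (15,G1,7), (17,G1,8.5), (17,G2,8.5), (19,G2,10), (20,G3,11), (21,G4,12), (23,G4,13), (26,G2,14), (27,G3,15), (29,G3,16)
Step 2: Sum ranks within each group.
R_1 = 21 (n_1 = 3)
R_2 = 35.5 (n_2 = 4)
R_3 = 46 (n_3 = 4)
R_4 = 33.5 (n_4 = 5)
Step 3: H = 12/(N(N+1)) * sum(R_i^2/n_i) - 3(N+1)
     = 12/(16*17) * (21^2/3 + 35.5^2/4 + 46^2/4 + 33.5^2/5) - 3*17
     = 0.044118 * 1215.51 - 51
     = 2.625551.
Step 4: Ties present; correction factor C = 1 - 12/(16^3 - 16) = 0.997059. Corrected H = 2.625551 / 0.997059 = 2.633296.
Step 5: Under H0, H ~ chi^2(3); p-value = 0.451682.
Step 6: alpha = 0.05. fail to reject H0.

H = 2.6333, df = 3, p = 0.451682, fail to reject H0.


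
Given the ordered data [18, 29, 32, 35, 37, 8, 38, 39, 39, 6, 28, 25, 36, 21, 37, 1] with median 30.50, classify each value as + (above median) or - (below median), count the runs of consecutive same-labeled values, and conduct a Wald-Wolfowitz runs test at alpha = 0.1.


Step 1: Compute median = 30.50; label A = above, B = below.
Labels in order: BBAAABAAABBBABAB  (n_A = 8, n_B = 8)
Step 2: Count runs R = 9.
Step 3: Under H0 (random ordering), E[R] = 2*n_A*n_B/(n_A+n_B) + 1 = 2*8*8/16 + 1 = 9.0000.
        Var[R] = 2*n_A*n_B*(2*n_A*n_B - n_A - n_B) / ((n_A+n_B)^2 * (n_A+n_B-1)) = 14336/3840 = 3.7333.
        SD[R] = 1.9322.
Step 4: R = E[R], so z = 0 with no continuity correction.
Step 5: Two-sided p-value via normal approximation = 2*(1 - Phi(|z|)) = 1.000000.
Step 6: alpha = 0.1. fail to reject H0.

R = 9, z = 0.0000, p = 1.000000, fail to reject H0.


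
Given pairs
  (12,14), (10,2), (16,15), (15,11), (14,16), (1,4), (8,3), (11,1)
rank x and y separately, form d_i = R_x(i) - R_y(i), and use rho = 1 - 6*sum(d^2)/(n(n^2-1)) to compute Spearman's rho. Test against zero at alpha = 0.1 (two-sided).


Step 1: Rank x and y separately (midranks; no ties here).
rank(x): 12->5, 10->3, 16->8, 15->7, 14->6, 1->1, 8->2, 11->4
rank(y): 14->6, 2->2, 15->7, 11->5, 16->8, 4->4, 3->3, 1->1
Step 2: d_i = R_x(i) - R_y(i); compute d_i^2.
  (5-6)^2=1, (3-2)^2=1, (8-7)^2=1, (7-5)^2=4, (6-8)^2=4, (1-4)^2=9, (2-3)^2=1, (4-1)^2=9
sum(d^2) = 30.
Step 3: rho = 1 - 6*30 / (8*(8^2 - 1)) = 1 - 180/504 = 0.642857.
Step 4: Under H0, t = rho * sqrt((n-2)/(1-rho^2)) = 2.0557 ~ t(6).
Step 5: Two-sided p-value from the t-distribution with 6 df = 0.085559.
Step 6: alpha = 0.1. reject H0.

rho = 0.6429, p = 0.085559, reject H0 at alpha = 0.1.


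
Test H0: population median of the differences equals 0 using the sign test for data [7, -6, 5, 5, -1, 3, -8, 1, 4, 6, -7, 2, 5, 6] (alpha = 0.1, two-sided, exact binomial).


Step 1: Discard zero differences. Original n = 14; n_eff = number of nonzero differences = 14.
Nonzero differences (with sign): +7, -6, +5, +5, -1, +3, -8, +1, +4, +6, -7, +2, +5, +6
Step 2: Count signs: positive = 10, negative = 4.
Step 3: Under H0: P(positive) = 0.5, so the number of positives S ~ Bin(14, 0.5).
Step 4: Two-sided exact p-value = sum of Bin(14,0.5) probabilities at or below the observed probability = 0.179565.
Step 5: alpha = 0.1. fail to reject H0.

n_eff = 14, pos = 10, neg = 4, p = 0.179565, fail to reject H0.


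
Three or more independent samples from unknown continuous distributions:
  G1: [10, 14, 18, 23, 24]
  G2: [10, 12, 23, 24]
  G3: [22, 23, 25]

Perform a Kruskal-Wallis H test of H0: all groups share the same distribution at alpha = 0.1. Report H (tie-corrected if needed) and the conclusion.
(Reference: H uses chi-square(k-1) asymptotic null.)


Step 1: Combine all N = 12 observations and assign midranks.
sorted (value, group, rank): (10,G1,1.5), (10,G2,1.5), (12,G2,3), (14,G1,4), (18,G1,5), (22,G3,6), (23,G1,8), (23,G2,8), (23,G3,8), (24,G1,10.5), (24,G2,10.5), (25,G3,12)
Step 2: Sum ranks within each group.
R_1 = 29 (n_1 = 5)
R_2 = 23 (n_2 = 4)
R_3 = 26 (n_3 = 3)
Step 3: H = 12/(N(N+1)) * sum(R_i^2/n_i) - 3(N+1)
     = 12/(12*13) * (29^2/5 + 23^2/4 + 26^2/3) - 3*13
     = 0.076923 * 525.783 - 39
     = 1.444872.
Step 4: Ties present; correction factor C = 1 - 36/(12^3 - 12) = 0.979021. Corrected H = 1.444872 / 0.979021 = 1.475833.
Step 5: Under H0, H ~ chi^2(2); p-value = 0.478109.
Step 6: alpha = 0.1. fail to reject H0.

H = 1.4758, df = 2, p = 0.478109, fail to reject H0.


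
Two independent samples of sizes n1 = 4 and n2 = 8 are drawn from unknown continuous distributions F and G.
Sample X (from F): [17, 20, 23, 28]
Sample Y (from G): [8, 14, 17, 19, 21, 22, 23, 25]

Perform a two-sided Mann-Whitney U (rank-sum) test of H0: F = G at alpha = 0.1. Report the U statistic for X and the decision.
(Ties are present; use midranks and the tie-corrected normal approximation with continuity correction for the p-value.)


Step 1: Combine and sort all 12 observations; assign midranks.
sorted (value, group): (8,Y), (14,Y), (17,X), (17,Y), (19,Y), (20,X), (21,Y), (22,Y), (23,X), (23,Y), (25,Y), (28,X)
ranks: 8->1, 14->2, 17->3.5, 17->3.5, 19->5, 20->6, 21->7, 22->8, 23->9.5, 23->9.5, 25->11, 28->12
Step 2: Rank sum for X: R1 = 3.5 + 6 + 9.5 + 12 = 31.
Step 3: U_X = R1 - n1(n1+1)/2 = 31 - 4*5/2 = 31 - 10 = 21.
       U_Y = n1*n2 - U_X = 32 - 21 = 11.
Step 4: Ties are present, so use the tie-corrected normal approximation (with continuity correction) for the p-value.
Step 5: p-value = 0.443097; compare to alpha = 0.1. fail to reject H0.

U_X = 21, p = 0.443097, fail to reject H0 at alpha = 0.1.


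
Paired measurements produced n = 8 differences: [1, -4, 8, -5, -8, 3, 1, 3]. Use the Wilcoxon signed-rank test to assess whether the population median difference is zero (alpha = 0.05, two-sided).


Step 1: Drop any zero differences (none here) and take |d_i|.
|d| = [1, 4, 8, 5, 8, 3, 1, 3]
Step 2: Midrank |d_i| (ties get averaged ranks).
ranks: |1|->1.5, |4|->5, |8|->7.5, |5|->6, |8|->7.5, |3|->3.5, |1|->1.5, |3|->3.5
Step 3: Attach original signs; sum ranks with positive sign and with negative sign.
W+ = 1.5 + 7.5 + 3.5 + 1.5 + 3.5 = 17.5
W- = 5 + 6 + 7.5 = 18.5
(Check: W+ + W- = 36 should equal n(n+1)/2 = 36.)
Step 4: Test statistic W = min(W+, W-) = 17.5.
Step 5: Ties in |d|, so use the tie-corrected normal approximation.
        E[W] = n(n+1)/4 = 8*9/4 = 18.
        Tie groups: |d|=1 (t=2), |d|=3 (t=2), |d|=8 (t=2); sum(t^3 - t) = 18.
        Var[W] = n(n+1)(2n+1)/24 - sum(t^3-t)/48 = 1224/24 - 18/48 = 50.625.
        z = (W - E[W]) / sqrt(Var[W]) = (17.5 - 18) / 7.1151 = -0.0703.
        Two-sided p = 2*Phi(z) = 0.943977.
Step 6: alpha = 0.05. fail to reject H0.

W+ = 17.5, W- = 18.5, W = min = 17.5, p = 0.943977, fail to reject H0.


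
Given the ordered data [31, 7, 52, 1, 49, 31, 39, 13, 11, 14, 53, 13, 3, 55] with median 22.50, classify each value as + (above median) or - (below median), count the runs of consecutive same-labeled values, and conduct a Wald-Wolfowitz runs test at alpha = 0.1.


Step 1: Compute median = 22.50; label A = above, B = below.
Labels in order: ABABAAABBBABBA  (n_A = 7, n_B = 7)
Step 2: Count runs R = 9.
Step 3: Under H0 (random ordering), E[R] = 2*n_A*n_B/(n_A+n_B) + 1 = 2*7*7/14 + 1 = 8.0000.
        Var[R] = 2*n_A*n_B*(2*n_A*n_B - n_A - n_B) / ((n_A+n_B)^2 * (n_A+n_B-1)) = 8232/2548 = 3.2308.
        SD[R] = 1.7974.
Step 4: Continuity-corrected z = (R - 0.5 - E[R]) / SD[R] = (9 - 0.5 - 8.0000) / 1.7974 = 0.2782.
Step 5: Two-sided p-value via normal approximation = 2*(1 - Phi(|z|)) = 0.780879.
Step 6: alpha = 0.1. fail to reject H0.

R = 9, z = 0.2782, p = 0.780879, fail to reject H0.


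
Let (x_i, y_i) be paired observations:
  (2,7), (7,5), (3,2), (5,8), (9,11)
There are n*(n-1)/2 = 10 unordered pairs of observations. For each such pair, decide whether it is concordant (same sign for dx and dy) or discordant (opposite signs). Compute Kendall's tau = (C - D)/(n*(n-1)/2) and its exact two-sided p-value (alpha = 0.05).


Step 1: Enumerate the 10 unordered pairs (i,j) with i<j and classify each by sign(x_j-x_i) * sign(y_j-y_i).
  (1,2):dx=+5,dy=-2->D; (1,3):dx=+1,dy=-5->D; (1,4):dx=+3,dy=+1->C; (1,5):dx=+7,dy=+4->C
  (2,3):dx=-4,dy=-3->C; (2,4):dx=-2,dy=+3->D; (2,5):dx=+2,dy=+6->C; (3,4):dx=+2,dy=+6->C
  (3,5):dx=+6,dy=+9->C; (4,5):dx=+4,dy=+3->C
Step 2: C = 7, D = 3, total pairs = 10.
Step 3: tau = (C - D)/(n(n-1)/2) = (7 - 3)/10 = 0.400000.
Step 4: Exact two-sided p-value (enumerate n! = 120 permutations of y under H0): p = 0.483333.
Step 5: alpha = 0.05. fail to reject H0.

tau_b = 0.4000 (C=7, D=3), p = 0.483333, fail to reject H0.


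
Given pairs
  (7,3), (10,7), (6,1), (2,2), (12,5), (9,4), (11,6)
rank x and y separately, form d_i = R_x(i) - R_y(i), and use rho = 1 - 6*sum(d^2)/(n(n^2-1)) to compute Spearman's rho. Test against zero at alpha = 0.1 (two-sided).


Step 1: Rank x and y separately (midranks; no ties here).
rank(x): 7->3, 10->5, 6->2, 2->1, 12->7, 9->4, 11->6
rank(y): 3->3, 7->7, 1->1, 2->2, 5->5, 4->4, 6->6
Step 2: d_i = R_x(i) - R_y(i); compute d_i^2.
  (3-3)^2=0, (5-7)^2=4, (2-1)^2=1, (1-2)^2=1, (7-5)^2=4, (4-4)^2=0, (6-6)^2=0
sum(d^2) = 10.
Step 3: rho = 1 - 6*10 / (7*(7^2 - 1)) = 1 - 60/336 = 0.821429.
Step 4: Under H0, t = rho * sqrt((n-2)/(1-rho^2)) = 3.2206 ~ t(5).
Step 5: Two-sided p-value from the t-distribution with 5 df = 0.023449.
Step 6: alpha = 0.1. reject H0.

rho = 0.8214, p = 0.023449, reject H0 at alpha = 0.1.


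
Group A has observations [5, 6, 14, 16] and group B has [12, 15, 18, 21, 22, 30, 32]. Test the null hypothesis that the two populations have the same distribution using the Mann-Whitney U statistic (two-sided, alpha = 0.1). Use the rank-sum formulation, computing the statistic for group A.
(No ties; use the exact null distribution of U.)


Step 1: Combine and sort all 11 observations; assign midranks.
sorted (value, group): (5,X), (6,X), (12,Y), (14,X), (15,Y), (16,X), (18,Y), (21,Y), (22,Y), (30,Y), (32,Y)
ranks: 5->1, 6->2, 12->3, 14->4, 15->5, 16->6, 18->7, 21->8, 22->9, 30->10, 32->11
Step 2: Rank sum for X: R1 = 1 + 2 + 4 + 6 = 13.
Step 3: U_X = R1 - n1(n1+1)/2 = 13 - 4*5/2 = 13 - 10 = 3.
       U_Y = n1*n2 - U_X = 28 - 3 = 25.
Step 4: No ties, so the exact null distribution of U (based on enumerating the C(11,4) = 330 equally likely rank assignments) gives the two-sided p-value.
Step 5: p-value = 0.042424; compare to alpha = 0.1. reject H0.

U_X = 3, p = 0.042424, reject H0 at alpha = 0.1.


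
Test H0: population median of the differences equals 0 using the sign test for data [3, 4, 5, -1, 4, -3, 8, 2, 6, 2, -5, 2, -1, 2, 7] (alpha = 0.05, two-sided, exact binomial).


Step 1: Discard zero differences. Original n = 15; n_eff = number of nonzero differences = 15.
Nonzero differences (with sign): +3, +4, +5, -1, +4, -3, +8, +2, +6, +2, -5, +2, -1, +2, +7
Step 2: Count signs: positive = 11, negative = 4.
Step 3: Under H0: P(positive) = 0.5, so the number of positives S ~ Bin(15, 0.5).
Step 4: Two-sided exact p-value = sum of Bin(15,0.5) probabilities at or below the observed probability = 0.118469.
Step 5: alpha = 0.05. fail to reject H0.

n_eff = 15, pos = 11, neg = 4, p = 0.118469, fail to reject H0.


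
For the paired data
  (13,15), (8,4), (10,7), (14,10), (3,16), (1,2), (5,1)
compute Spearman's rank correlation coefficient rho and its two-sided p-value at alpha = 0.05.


Step 1: Rank x and y separately (midranks; no ties here).
rank(x): 13->6, 8->4, 10->5, 14->7, 3->2, 1->1, 5->3
rank(y): 15->6, 4->3, 7->4, 10->5, 16->7, 2->2, 1->1
Step 2: d_i = R_x(i) - R_y(i); compute d_i^2.
  (6-6)^2=0, (4-3)^2=1, (5-4)^2=1, (7-5)^2=4, (2-7)^2=25, (1-2)^2=1, (3-1)^2=4
sum(d^2) = 36.
Step 3: rho = 1 - 6*36 / (7*(7^2 - 1)) = 1 - 216/336 = 0.357143.
Step 4: Under H0, t = rho * sqrt((n-2)/(1-rho^2)) = 0.8550 ~ t(5).
Step 5: Two-sided p-value from the t-distribution with 5 df = 0.431611.
Step 6: alpha = 0.05. fail to reject H0.

rho = 0.3571, p = 0.431611, fail to reject H0 at alpha = 0.05.


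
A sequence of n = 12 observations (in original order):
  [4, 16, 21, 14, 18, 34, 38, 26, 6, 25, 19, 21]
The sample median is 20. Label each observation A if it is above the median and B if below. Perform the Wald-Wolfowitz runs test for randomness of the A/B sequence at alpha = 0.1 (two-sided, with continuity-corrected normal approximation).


Step 1: Compute median = 20; label A = above, B = below.
Labels in order: BBABBAAABABA  (n_A = 6, n_B = 6)
Step 2: Count runs R = 8.
Step 3: Under H0 (random ordering), E[R] = 2*n_A*n_B/(n_A+n_B) + 1 = 2*6*6/12 + 1 = 7.0000.
        Var[R] = 2*n_A*n_B*(2*n_A*n_B - n_A - n_B) / ((n_A+n_B)^2 * (n_A+n_B-1)) = 4320/1584 = 2.7273.
        SD[R] = 1.6514.
Step 4: Continuity-corrected z = (R - 0.5 - E[R]) / SD[R] = (8 - 0.5 - 7.0000) / 1.6514 = 0.3028.
Step 5: Two-sided p-value via normal approximation = 2*(1 - Phi(|z|)) = 0.762069.
Step 6: alpha = 0.1. fail to reject H0.

R = 8, z = 0.3028, p = 0.762069, fail to reject H0.


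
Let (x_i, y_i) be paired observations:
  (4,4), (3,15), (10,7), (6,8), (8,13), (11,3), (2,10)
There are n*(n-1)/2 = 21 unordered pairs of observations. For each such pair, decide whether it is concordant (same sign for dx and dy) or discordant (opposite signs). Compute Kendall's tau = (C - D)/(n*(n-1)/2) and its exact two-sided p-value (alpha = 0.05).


Step 1: Enumerate the 21 unordered pairs (i,j) with i<j and classify each by sign(x_j-x_i) * sign(y_j-y_i).
  (1,2):dx=-1,dy=+11->D; (1,3):dx=+6,dy=+3->C; (1,4):dx=+2,dy=+4->C; (1,5):dx=+4,dy=+9->C
  (1,6):dx=+7,dy=-1->D; (1,7):dx=-2,dy=+6->D; (2,3):dx=+7,dy=-8->D; (2,4):dx=+3,dy=-7->D
  (2,5):dx=+5,dy=-2->D; (2,6):dx=+8,dy=-12->D; (2,7):dx=-1,dy=-5->C; (3,4):dx=-4,dy=+1->D
  (3,5):dx=-2,dy=+6->D; (3,6):dx=+1,dy=-4->D; (3,7):dx=-8,dy=+3->D; (4,5):dx=+2,dy=+5->C
  (4,6):dx=+5,dy=-5->D; (4,7):dx=-4,dy=+2->D; (5,6):dx=+3,dy=-10->D; (5,7):dx=-6,dy=-3->C
  (6,7):dx=-9,dy=+7->D
Step 2: C = 6, D = 15, total pairs = 21.
Step 3: tau = (C - D)/(n(n-1)/2) = (6 - 15)/21 = -0.428571.
Step 4: Exact two-sided p-value (enumerate n! = 5040 permutations of y under H0): p = 0.238889.
Step 5: alpha = 0.05. fail to reject H0.

tau_b = -0.4286 (C=6, D=15), p = 0.238889, fail to reject H0.


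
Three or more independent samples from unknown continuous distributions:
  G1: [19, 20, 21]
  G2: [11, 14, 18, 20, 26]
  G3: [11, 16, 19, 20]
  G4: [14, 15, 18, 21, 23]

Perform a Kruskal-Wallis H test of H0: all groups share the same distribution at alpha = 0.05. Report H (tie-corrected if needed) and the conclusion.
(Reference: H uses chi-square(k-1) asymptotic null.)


Step 1: Combine all N = 17 observations and assign midranks.
sorted (value, group, rank): (11,G2,1.5), (11,G3,1.5), (14,G2,3.5), (14,G4,3.5), (15,G4,5), (16,G3,6), (18,G2,7.5), (18,G4,7.5), (19,G1,9.5), (19,G3,9.5), (20,G1,12), (20,G2,12), (20,G3,12), (21,G1,14.5), (21,G4,14.5), (23,G4,16), (26,G2,17)
Step 2: Sum ranks within each group.
R_1 = 36 (n_1 = 3)
R_2 = 41.5 (n_2 = 5)
R_3 = 29 (n_3 = 4)
R_4 = 46.5 (n_4 = 5)
Step 3: H = 12/(N(N+1)) * sum(R_i^2/n_i) - 3(N+1)
     = 12/(17*18) * (36^2/3 + 41.5^2/5 + 29^2/4 + 46.5^2/5) - 3*18
     = 0.039216 * 1419.15 - 54
     = 1.652941.
Step 4: Ties present; correction factor C = 1 - 54/(17^3 - 17) = 0.988971. Corrected H = 1.652941 / 0.988971 = 1.671375.
Step 5: Under H0, H ~ chi^2(3); p-value = 0.643316.
Step 6: alpha = 0.05. fail to reject H0.

H = 1.6714, df = 3, p = 0.643316, fail to reject H0.


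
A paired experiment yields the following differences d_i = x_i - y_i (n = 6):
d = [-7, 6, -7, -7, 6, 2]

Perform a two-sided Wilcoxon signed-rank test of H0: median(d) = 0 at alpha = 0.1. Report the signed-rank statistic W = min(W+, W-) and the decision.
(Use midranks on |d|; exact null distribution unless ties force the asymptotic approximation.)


Step 1: Drop any zero differences (none here) and take |d_i|.
|d| = [7, 6, 7, 7, 6, 2]
Step 2: Midrank |d_i| (ties get averaged ranks).
ranks: |7|->5, |6|->2.5, |7|->5, |7|->5, |6|->2.5, |2|->1
Step 3: Attach original signs; sum ranks with positive sign and with negative sign.
W+ = 2.5 + 2.5 + 1 = 6
W- = 5 + 5 + 5 = 15
(Check: W+ + W- = 21 should equal n(n+1)/2 = 21.)
Step 4: Test statistic W = min(W+, W-) = 6.
Step 5: Ties in |d|, so use the tie-corrected normal approximation.
        E[W] = n(n+1)/4 = 6*7/4 = 10.5.
        Tie groups: |d|=6 (t=2), |d|=7 (t=3); sum(t^3 - t) = 30.
        Var[W] = n(n+1)(2n+1)/24 - sum(t^3-t)/48 = 546/24 - 30/48 = 22.125.
        z = (W - E[W]) / sqrt(Var[W]) = (6 - 10.5) / 4.7037 = -0.9567.
        Two-sided p = 2*Phi(z) = 0.338724.
Step 6: alpha = 0.1. fail to reject H0.

W+ = 6, W- = 15, W = min = 6, p = 0.338724, fail to reject H0.


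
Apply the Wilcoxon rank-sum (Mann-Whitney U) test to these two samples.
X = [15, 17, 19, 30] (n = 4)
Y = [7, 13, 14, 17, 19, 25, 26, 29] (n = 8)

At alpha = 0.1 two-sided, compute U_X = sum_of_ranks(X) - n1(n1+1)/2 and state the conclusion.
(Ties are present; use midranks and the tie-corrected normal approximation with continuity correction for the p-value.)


Step 1: Combine and sort all 12 observations; assign midranks.
sorted (value, group): (7,Y), (13,Y), (14,Y), (15,X), (17,X), (17,Y), (19,X), (19,Y), (25,Y), (26,Y), (29,Y), (30,X)
ranks: 7->1, 13->2, 14->3, 15->4, 17->5.5, 17->5.5, 19->7.5, 19->7.5, 25->9, 26->10, 29->11, 30->12
Step 2: Rank sum for X: R1 = 4 + 5.5 + 7.5 + 12 = 29.
Step 3: U_X = R1 - n1(n1+1)/2 = 29 - 4*5/2 = 29 - 10 = 19.
       U_Y = n1*n2 - U_X = 32 - 19 = 13.
Step 4: Ties are present, so use the tie-corrected normal approximation (with continuity correction) for the p-value.
Step 5: p-value = 0.670038; compare to alpha = 0.1. fail to reject H0.

U_X = 19, p = 0.670038, fail to reject H0 at alpha = 0.1.


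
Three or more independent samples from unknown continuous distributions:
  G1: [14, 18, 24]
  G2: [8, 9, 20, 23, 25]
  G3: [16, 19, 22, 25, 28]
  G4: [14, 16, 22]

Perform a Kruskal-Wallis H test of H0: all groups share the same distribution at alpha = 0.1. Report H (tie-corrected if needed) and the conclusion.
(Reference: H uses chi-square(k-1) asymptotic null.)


Step 1: Combine all N = 16 observations and assign midranks.
sorted (value, group, rank): (8,G2,1), (9,G2,2), (14,G1,3.5), (14,G4,3.5), (16,G3,5.5), (16,G4,5.5), (18,G1,7), (19,G3,8), (20,G2,9), (22,G3,10.5), (22,G4,10.5), (23,G2,12), (24,G1,13), (25,G2,14.5), (25,G3,14.5), (28,G3,16)
Step 2: Sum ranks within each group.
R_1 = 23.5 (n_1 = 3)
R_2 = 38.5 (n_2 = 5)
R_3 = 54.5 (n_3 = 5)
R_4 = 19.5 (n_4 = 3)
Step 3: H = 12/(N(N+1)) * sum(R_i^2/n_i) - 3(N+1)
     = 12/(16*17) * (23.5^2/3 + 38.5^2/5 + 54.5^2/5 + 19.5^2/3) - 3*17
     = 0.044118 * 1201.33 - 51
     = 2.000000.
Step 4: Ties present; correction factor C = 1 - 24/(16^3 - 16) = 0.994118. Corrected H = 2.000000 / 0.994118 = 2.011834.
Step 5: Under H0, H ~ chi^2(3); p-value = 0.569954.
Step 6: alpha = 0.1. fail to reject H0.

H = 2.0118, df = 3, p = 0.569954, fail to reject H0.


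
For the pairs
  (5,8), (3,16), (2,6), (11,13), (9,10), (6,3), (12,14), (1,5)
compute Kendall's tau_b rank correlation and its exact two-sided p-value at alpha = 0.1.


Step 1: Enumerate the 28 unordered pairs (i,j) with i<j and classify each by sign(x_j-x_i) * sign(y_j-y_i).
  (1,2):dx=-2,dy=+8->D; (1,3):dx=-3,dy=-2->C; (1,4):dx=+6,dy=+5->C; (1,5):dx=+4,dy=+2->C
  (1,6):dx=+1,dy=-5->D; (1,7):dx=+7,dy=+6->C; (1,8):dx=-4,dy=-3->C; (2,3):dx=-1,dy=-10->C
  (2,4):dx=+8,dy=-3->D; (2,5):dx=+6,dy=-6->D; (2,6):dx=+3,dy=-13->D; (2,7):dx=+9,dy=-2->D
  (2,8):dx=-2,dy=-11->C; (3,4):dx=+9,dy=+7->C; (3,5):dx=+7,dy=+4->C; (3,6):dx=+4,dy=-3->D
  (3,7):dx=+10,dy=+8->C; (3,8):dx=-1,dy=-1->C; (4,5):dx=-2,dy=-3->C; (4,6):dx=-5,dy=-10->C
  (4,7):dx=+1,dy=+1->C; (4,8):dx=-10,dy=-8->C; (5,6):dx=-3,dy=-7->C; (5,7):dx=+3,dy=+4->C
  (5,8):dx=-8,dy=-5->C; (6,7):dx=+6,dy=+11->C; (6,8):dx=-5,dy=+2->D; (7,8):dx=-11,dy=-9->C
Step 2: C = 20, D = 8, total pairs = 28.
Step 3: tau = (C - D)/(n(n-1)/2) = (20 - 8)/28 = 0.428571.
Step 4: Exact two-sided p-value (enumerate n! = 40320 permutations of y under H0): p = 0.178869.
Step 5: alpha = 0.1. fail to reject H0.

tau_b = 0.4286 (C=20, D=8), p = 0.178869, fail to reject H0.


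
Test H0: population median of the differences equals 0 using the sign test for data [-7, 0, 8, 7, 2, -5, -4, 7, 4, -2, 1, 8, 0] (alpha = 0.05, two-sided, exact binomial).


Step 1: Discard zero differences. Original n = 13; n_eff = number of nonzero differences = 11.
Nonzero differences (with sign): -7, +8, +7, +2, -5, -4, +7, +4, -2, +1, +8
Step 2: Count signs: positive = 7, negative = 4.
Step 3: Under H0: P(positive) = 0.5, so the number of positives S ~ Bin(11, 0.5).
Step 4: Two-sided exact p-value = sum of Bin(11,0.5) probabilities at or below the observed probability = 0.548828.
Step 5: alpha = 0.05. fail to reject H0.

n_eff = 11, pos = 7, neg = 4, p = 0.548828, fail to reject H0.


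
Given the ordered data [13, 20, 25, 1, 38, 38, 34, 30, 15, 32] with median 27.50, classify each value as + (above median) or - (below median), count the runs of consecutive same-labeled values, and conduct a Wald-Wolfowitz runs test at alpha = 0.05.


Step 1: Compute median = 27.50; label A = above, B = below.
Labels in order: BBBBAAAABA  (n_A = 5, n_B = 5)
Step 2: Count runs R = 4.
Step 3: Under H0 (random ordering), E[R] = 2*n_A*n_B/(n_A+n_B) + 1 = 2*5*5/10 + 1 = 6.0000.
        Var[R] = 2*n_A*n_B*(2*n_A*n_B - n_A - n_B) / ((n_A+n_B)^2 * (n_A+n_B-1)) = 2000/900 = 2.2222.
        SD[R] = 1.4907.
Step 4: Continuity-corrected z = (R + 0.5 - E[R]) / SD[R] = (4 + 0.5 - 6.0000) / 1.4907 = -1.0062.
Step 5: Two-sided p-value via normal approximation = 2*(1 - Phi(|z|)) = 0.314305.
Step 6: alpha = 0.05. fail to reject H0.

R = 4, z = -1.0062, p = 0.314305, fail to reject H0.


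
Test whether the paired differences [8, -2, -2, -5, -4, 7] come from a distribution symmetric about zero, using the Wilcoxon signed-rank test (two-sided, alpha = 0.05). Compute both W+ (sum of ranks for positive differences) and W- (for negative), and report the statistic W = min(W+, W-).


Step 1: Drop any zero differences (none here) and take |d_i|.
|d| = [8, 2, 2, 5, 4, 7]
Step 2: Midrank |d_i| (ties get averaged ranks).
ranks: |8|->6, |2|->1.5, |2|->1.5, |5|->4, |4|->3, |7|->5
Step 3: Attach original signs; sum ranks with positive sign and with negative sign.
W+ = 6 + 5 = 11
W- = 1.5 + 1.5 + 4 + 3 = 10
(Check: W+ + W- = 21 should equal n(n+1)/2 = 21.)
Step 4: Test statistic W = min(W+, W-) = 10.
Step 5: Ties in |d|, so use the tie-corrected normal approximation.
        E[W] = n(n+1)/4 = 6*7/4 = 10.5.
        Tie groups: |d|=2 (t=2); sum(t^3 - t) = 6.
        Var[W] = n(n+1)(2n+1)/24 - sum(t^3-t)/48 = 546/24 - 6/48 = 22.625.
        z = (W - E[W]) / sqrt(Var[W]) = (10 - 10.5) / 4.7566 = -0.1051.
        Two-sided p = 2*Phi(z) = 0.916282.
Step 6: alpha = 0.05. fail to reject H0.

W+ = 11, W- = 10, W = min = 10, p = 0.916282, fail to reject H0.


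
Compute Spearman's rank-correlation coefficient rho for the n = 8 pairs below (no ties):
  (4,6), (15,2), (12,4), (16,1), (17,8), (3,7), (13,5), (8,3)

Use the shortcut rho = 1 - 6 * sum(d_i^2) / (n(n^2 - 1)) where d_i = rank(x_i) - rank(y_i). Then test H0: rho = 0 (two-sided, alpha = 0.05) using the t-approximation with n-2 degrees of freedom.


Step 1: Rank x and y separately (midranks; no ties here).
rank(x): 4->2, 15->6, 12->4, 16->7, 17->8, 3->1, 13->5, 8->3
rank(y): 6->6, 2->2, 4->4, 1->1, 8->8, 7->7, 5->5, 3->3
Step 2: d_i = R_x(i) - R_y(i); compute d_i^2.
  (2-6)^2=16, (6-2)^2=16, (4-4)^2=0, (7-1)^2=36, (8-8)^2=0, (1-7)^2=36, (5-5)^2=0, (3-3)^2=0
sum(d^2) = 104.
Step 3: rho = 1 - 6*104 / (8*(8^2 - 1)) = 1 - 624/504 = -0.238095.
Step 4: Under H0, t = rho * sqrt((n-2)/(1-rho^2)) = -0.6005 ~ t(6).
Step 5: Two-sided p-value from the t-distribution with 6 df = 0.570156.
Step 6: alpha = 0.05. fail to reject H0.

rho = -0.2381, p = 0.570156, fail to reject H0 at alpha = 0.05.


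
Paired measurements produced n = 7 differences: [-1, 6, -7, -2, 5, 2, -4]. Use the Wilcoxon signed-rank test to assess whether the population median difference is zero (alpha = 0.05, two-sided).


Step 1: Drop any zero differences (none here) and take |d_i|.
|d| = [1, 6, 7, 2, 5, 2, 4]
Step 2: Midrank |d_i| (ties get averaged ranks).
ranks: |1|->1, |6|->6, |7|->7, |2|->2.5, |5|->5, |2|->2.5, |4|->4
Step 3: Attach original signs; sum ranks with positive sign and with negative sign.
W+ = 6 + 5 + 2.5 = 13.5
W- = 1 + 7 + 2.5 + 4 = 14.5
(Check: W+ + W- = 28 should equal n(n+1)/2 = 28.)
Step 4: Test statistic W = min(W+, W-) = 13.5.
Step 5: Ties in |d|, so use the tie-corrected normal approximation.
        E[W] = n(n+1)/4 = 7*8/4 = 14.
        Tie groups: |d|=2 (t=2); sum(t^3 - t) = 6.
        Var[W] = n(n+1)(2n+1)/24 - sum(t^3-t)/48 = 840/24 - 6/48 = 34.875.
        z = (W - E[W]) / sqrt(Var[W]) = (13.5 - 14) / 5.9055 = -0.0847.
        Two-sided p = 2*Phi(z) = 0.932526.
Step 6: alpha = 0.05. fail to reject H0.

W+ = 13.5, W- = 14.5, W = min = 13.5, p = 0.932526, fail to reject H0.


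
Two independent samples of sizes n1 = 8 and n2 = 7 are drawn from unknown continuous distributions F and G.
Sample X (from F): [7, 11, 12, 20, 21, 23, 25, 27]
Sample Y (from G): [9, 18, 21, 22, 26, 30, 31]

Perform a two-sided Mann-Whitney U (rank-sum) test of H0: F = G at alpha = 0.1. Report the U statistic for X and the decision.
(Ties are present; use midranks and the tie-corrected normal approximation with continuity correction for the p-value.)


Step 1: Combine and sort all 15 observations; assign midranks.
sorted (value, group): (7,X), (9,Y), (11,X), (12,X), (18,Y), (20,X), (21,X), (21,Y), (22,Y), (23,X), (25,X), (26,Y), (27,X), (30,Y), (31,Y)
ranks: 7->1, 9->2, 11->3, 12->4, 18->5, 20->6, 21->7.5, 21->7.5, 22->9, 23->10, 25->11, 26->12, 27->13, 30->14, 31->15
Step 2: Rank sum for X: R1 = 1 + 3 + 4 + 6 + 7.5 + 10 + 11 + 13 = 55.5.
Step 3: U_X = R1 - n1(n1+1)/2 = 55.5 - 8*9/2 = 55.5 - 36 = 19.5.
       U_Y = n1*n2 - U_X = 56 - 19.5 = 36.5.
Step 4: Ties are present, so use the tie-corrected normal approximation (with continuity correction) for the p-value.
Step 5: p-value = 0.354109; compare to alpha = 0.1. fail to reject H0.

U_X = 19.5, p = 0.354109, fail to reject H0 at alpha = 0.1.


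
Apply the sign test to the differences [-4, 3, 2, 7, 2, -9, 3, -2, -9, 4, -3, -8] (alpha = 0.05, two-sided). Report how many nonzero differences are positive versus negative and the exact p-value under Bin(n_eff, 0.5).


Step 1: Discard zero differences. Original n = 12; n_eff = number of nonzero differences = 12.
Nonzero differences (with sign): -4, +3, +2, +7, +2, -9, +3, -2, -9, +4, -3, -8
Step 2: Count signs: positive = 6, negative = 6.
Step 3: Under H0: P(positive) = 0.5, so the number of positives S ~ Bin(12, 0.5).
Step 4: Two-sided exact p-value = sum of Bin(12,0.5) probabilities at or below the observed probability = 1.000000.
Step 5: alpha = 0.05. fail to reject H0.

n_eff = 12, pos = 6, neg = 6, p = 1.000000, fail to reject H0.


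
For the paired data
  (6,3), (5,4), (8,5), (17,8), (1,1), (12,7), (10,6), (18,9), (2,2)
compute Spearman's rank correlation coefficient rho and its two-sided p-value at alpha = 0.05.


Step 1: Rank x and y separately (midranks; no ties here).
rank(x): 6->4, 5->3, 8->5, 17->8, 1->1, 12->7, 10->6, 18->9, 2->2
rank(y): 3->3, 4->4, 5->5, 8->8, 1->1, 7->7, 6->6, 9->9, 2->2
Step 2: d_i = R_x(i) - R_y(i); compute d_i^2.
  (4-3)^2=1, (3-4)^2=1, (5-5)^2=0, (8-8)^2=0, (1-1)^2=0, (7-7)^2=0, (6-6)^2=0, (9-9)^2=0, (2-2)^2=0
sum(d^2) = 2.
Step 3: rho = 1 - 6*2 / (9*(9^2 - 1)) = 1 - 12/720 = 0.983333.
Step 4: Under H0, t = rho * sqrt((n-2)/(1-rho^2)) = 14.3096 ~ t(7).
Step 5: Two-sided p-value from the t-distribution with 7 df = 0.000002.
Step 6: alpha = 0.05. reject H0.

rho = 0.9833, p = 0.000002, reject H0 at alpha = 0.05.
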